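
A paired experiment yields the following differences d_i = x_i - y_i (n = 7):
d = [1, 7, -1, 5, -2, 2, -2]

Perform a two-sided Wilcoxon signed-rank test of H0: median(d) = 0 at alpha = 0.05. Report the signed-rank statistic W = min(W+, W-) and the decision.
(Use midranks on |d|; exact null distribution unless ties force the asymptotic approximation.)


Step 1: Drop any zero differences (none here) and take |d_i|.
|d| = [1, 7, 1, 5, 2, 2, 2]
Step 2: Midrank |d_i| (ties get averaged ranks).
ranks: |1|->1.5, |7|->7, |1|->1.5, |5|->6, |2|->4, |2|->4, |2|->4
Step 3: Attach original signs; sum ranks with positive sign and with negative sign.
W+ = 1.5 + 7 + 6 + 4 = 18.5
W- = 1.5 + 4 + 4 = 9.5
(Check: W+ + W- = 28 should equal n(n+1)/2 = 28.)
Step 4: Test statistic W = min(W+, W-) = 9.5.
Step 5: Ties in |d|, so use the tie-corrected normal approximation.
        E[W] = n(n+1)/4 = 7*8/4 = 14.
        Tie groups: |d|=1 (t=2), |d|=2 (t=3); sum(t^3 - t) = 30.
        Var[W] = n(n+1)(2n+1)/24 - sum(t^3-t)/48 = 840/24 - 30/48 = 34.375.
        z = (W - E[W]) / sqrt(Var[W]) = (9.5 - 14) / 5.8630 = -0.7675.
        Two-sided p = 2*Phi(z) = 0.442771.
Step 6: alpha = 0.05. fail to reject H0.

W+ = 18.5, W- = 9.5, W = min = 9.5, p = 0.442771, fail to reject H0.


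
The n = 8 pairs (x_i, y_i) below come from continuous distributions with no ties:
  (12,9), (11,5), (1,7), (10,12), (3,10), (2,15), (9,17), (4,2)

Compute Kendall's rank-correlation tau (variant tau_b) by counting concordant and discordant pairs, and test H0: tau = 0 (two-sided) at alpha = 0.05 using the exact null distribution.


Step 1: Enumerate the 28 unordered pairs (i,j) with i<j and classify each by sign(x_j-x_i) * sign(y_j-y_i).
  (1,2):dx=-1,dy=-4->C; (1,3):dx=-11,dy=-2->C; (1,4):dx=-2,dy=+3->D; (1,5):dx=-9,dy=+1->D
  (1,6):dx=-10,dy=+6->D; (1,7):dx=-3,dy=+8->D; (1,8):dx=-8,dy=-7->C; (2,3):dx=-10,dy=+2->D
  (2,4):dx=-1,dy=+7->D; (2,5):dx=-8,dy=+5->D; (2,6):dx=-9,dy=+10->D; (2,7):dx=-2,dy=+12->D
  (2,8):dx=-7,dy=-3->C; (3,4):dx=+9,dy=+5->C; (3,5):dx=+2,dy=+3->C; (3,6):dx=+1,dy=+8->C
  (3,7):dx=+8,dy=+10->C; (3,8):dx=+3,dy=-5->D; (4,5):dx=-7,dy=-2->C; (4,6):dx=-8,dy=+3->D
  (4,7):dx=-1,dy=+5->D; (4,8):dx=-6,dy=-10->C; (5,6):dx=-1,dy=+5->D; (5,7):dx=+6,dy=+7->C
  (5,8):dx=+1,dy=-8->D; (6,7):dx=+7,dy=+2->C; (6,8):dx=+2,dy=-13->D; (7,8):dx=-5,dy=-15->C
Step 2: C = 13, D = 15, total pairs = 28.
Step 3: tau = (C - D)/(n(n-1)/2) = (13 - 15)/28 = -0.071429.
Step 4: Exact two-sided p-value (enumerate n! = 40320 permutations of y under H0): p = 0.904861.
Step 5: alpha = 0.05. fail to reject H0.

tau_b = -0.0714 (C=13, D=15), p = 0.904861, fail to reject H0.


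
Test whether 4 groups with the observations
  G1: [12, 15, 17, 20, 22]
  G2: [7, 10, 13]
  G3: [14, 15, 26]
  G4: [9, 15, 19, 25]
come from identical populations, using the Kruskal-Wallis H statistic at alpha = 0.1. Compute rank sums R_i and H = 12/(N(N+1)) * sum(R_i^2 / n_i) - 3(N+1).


Step 1: Combine all N = 15 observations and assign midranks.
sorted (value, group, rank): (7,G2,1), (9,G4,2), (10,G2,3), (12,G1,4), (13,G2,5), (14,G3,6), (15,G1,8), (15,G3,8), (15,G4,8), (17,G1,10), (19,G4,11), (20,G1,12), (22,G1,13), (25,G4,14), (26,G3,15)
Step 2: Sum ranks within each group.
R_1 = 47 (n_1 = 5)
R_2 = 9 (n_2 = 3)
R_3 = 29 (n_3 = 3)
R_4 = 35 (n_4 = 4)
Step 3: H = 12/(N(N+1)) * sum(R_i^2/n_i) - 3(N+1)
     = 12/(15*16) * (47^2/5 + 9^2/3 + 29^2/3 + 35^2/4) - 3*16
     = 0.050000 * 1055.38 - 48
     = 4.769167.
Step 4: Ties present; correction factor C = 1 - 24/(15^3 - 15) = 0.992857. Corrected H = 4.769167 / 0.992857 = 4.803477.
Step 5: Under H0, H ~ chi^2(3); p-value = 0.186766.
Step 6: alpha = 0.1. fail to reject H0.

H = 4.8035, df = 3, p = 0.186766, fail to reject H0.


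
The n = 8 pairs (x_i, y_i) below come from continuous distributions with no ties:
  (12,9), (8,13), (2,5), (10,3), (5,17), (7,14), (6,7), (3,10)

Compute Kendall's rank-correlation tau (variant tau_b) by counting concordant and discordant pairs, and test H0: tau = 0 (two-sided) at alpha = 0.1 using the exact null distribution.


Step 1: Enumerate the 28 unordered pairs (i,j) with i<j and classify each by sign(x_j-x_i) * sign(y_j-y_i).
  (1,2):dx=-4,dy=+4->D; (1,3):dx=-10,dy=-4->C; (1,4):dx=-2,dy=-6->C; (1,5):dx=-7,dy=+8->D
  (1,6):dx=-5,dy=+5->D; (1,7):dx=-6,dy=-2->C; (1,8):dx=-9,dy=+1->D; (2,3):dx=-6,dy=-8->C
  (2,4):dx=+2,dy=-10->D; (2,5):dx=-3,dy=+4->D; (2,6):dx=-1,dy=+1->D; (2,7):dx=-2,dy=-6->C
  (2,8):dx=-5,dy=-3->C; (3,4):dx=+8,dy=-2->D; (3,5):dx=+3,dy=+12->C; (3,6):dx=+5,dy=+9->C
  (3,7):dx=+4,dy=+2->C; (3,8):dx=+1,dy=+5->C; (4,5):dx=-5,dy=+14->D; (4,6):dx=-3,dy=+11->D
  (4,7):dx=-4,dy=+4->D; (4,8):dx=-7,dy=+7->D; (5,6):dx=+2,dy=-3->D; (5,7):dx=+1,dy=-10->D
  (5,8):dx=-2,dy=-7->C; (6,7):dx=-1,dy=-7->C; (6,8):dx=-4,dy=-4->C; (7,8):dx=-3,dy=+3->D
Step 2: C = 13, D = 15, total pairs = 28.
Step 3: tau = (C - D)/(n(n-1)/2) = (13 - 15)/28 = -0.071429.
Step 4: Exact two-sided p-value (enumerate n! = 40320 permutations of y under H0): p = 0.904861.
Step 5: alpha = 0.1. fail to reject H0.

tau_b = -0.0714 (C=13, D=15), p = 0.904861, fail to reject H0.


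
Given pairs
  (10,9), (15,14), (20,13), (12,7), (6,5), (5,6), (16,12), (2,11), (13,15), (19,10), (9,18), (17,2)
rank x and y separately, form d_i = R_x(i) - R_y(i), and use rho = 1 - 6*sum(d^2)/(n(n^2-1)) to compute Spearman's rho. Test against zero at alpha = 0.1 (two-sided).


Step 1: Rank x and y separately (midranks; no ties here).
rank(x): 10->5, 15->8, 20->12, 12->6, 6->3, 5->2, 16->9, 2->1, 13->7, 19->11, 9->4, 17->10
rank(y): 9->5, 14->10, 13->9, 7->4, 5->2, 6->3, 12->8, 11->7, 15->11, 10->6, 18->12, 2->1
Step 2: d_i = R_x(i) - R_y(i); compute d_i^2.
  (5-5)^2=0, (8-10)^2=4, (12-9)^2=9, (6-4)^2=4, (3-2)^2=1, (2-3)^2=1, (9-8)^2=1, (1-7)^2=36, (7-11)^2=16, (11-6)^2=25, (4-12)^2=64, (10-1)^2=81
sum(d^2) = 242.
Step 3: rho = 1 - 6*242 / (12*(12^2 - 1)) = 1 - 1452/1716 = 0.153846.
Step 4: Under H0, t = rho * sqrt((n-2)/(1-rho^2)) = 0.4924 ~ t(10).
Step 5: Two-sided p-value from the t-distribution with 10 df = 0.633091.
Step 6: alpha = 0.1. fail to reject H0.

rho = 0.1538, p = 0.633091, fail to reject H0 at alpha = 0.1.


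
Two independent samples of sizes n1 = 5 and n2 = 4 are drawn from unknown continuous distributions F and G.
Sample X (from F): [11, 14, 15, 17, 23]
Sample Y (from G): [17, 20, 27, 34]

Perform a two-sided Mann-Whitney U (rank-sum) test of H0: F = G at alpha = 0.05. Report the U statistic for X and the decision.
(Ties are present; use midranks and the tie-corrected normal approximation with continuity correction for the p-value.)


Step 1: Combine and sort all 9 observations; assign midranks.
sorted (value, group): (11,X), (14,X), (15,X), (17,X), (17,Y), (20,Y), (23,X), (27,Y), (34,Y)
ranks: 11->1, 14->2, 15->3, 17->4.5, 17->4.5, 20->6, 23->7, 27->8, 34->9
Step 2: Rank sum for X: R1 = 1 + 2 + 3 + 4.5 + 7 = 17.5.
Step 3: U_X = R1 - n1(n1+1)/2 = 17.5 - 5*6/2 = 17.5 - 15 = 2.5.
       U_Y = n1*n2 - U_X = 20 - 2.5 = 17.5.
Step 4: Ties are present, so use the tie-corrected normal approximation (with continuity correction) for the p-value.
Step 5: p-value = 0.085100; compare to alpha = 0.05. fail to reject H0.

U_X = 2.5, p = 0.085100, fail to reject H0 at alpha = 0.05.


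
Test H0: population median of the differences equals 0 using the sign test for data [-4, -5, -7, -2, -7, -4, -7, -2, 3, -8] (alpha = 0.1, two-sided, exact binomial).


Step 1: Discard zero differences. Original n = 10; n_eff = number of nonzero differences = 10.
Nonzero differences (with sign): -4, -5, -7, -2, -7, -4, -7, -2, +3, -8
Step 2: Count signs: positive = 1, negative = 9.
Step 3: Under H0: P(positive) = 0.5, so the number of positives S ~ Bin(10, 0.5).
Step 4: Two-sided exact p-value = sum of Bin(10,0.5) probabilities at or below the observed probability = 0.021484.
Step 5: alpha = 0.1. reject H0.

n_eff = 10, pos = 1, neg = 9, p = 0.021484, reject H0.


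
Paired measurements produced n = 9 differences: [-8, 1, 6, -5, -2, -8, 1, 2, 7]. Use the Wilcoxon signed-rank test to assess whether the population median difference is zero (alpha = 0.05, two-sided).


Step 1: Drop any zero differences (none here) and take |d_i|.
|d| = [8, 1, 6, 5, 2, 8, 1, 2, 7]
Step 2: Midrank |d_i| (ties get averaged ranks).
ranks: |8|->8.5, |1|->1.5, |6|->6, |5|->5, |2|->3.5, |8|->8.5, |1|->1.5, |2|->3.5, |7|->7
Step 3: Attach original signs; sum ranks with positive sign and with negative sign.
W+ = 1.5 + 6 + 1.5 + 3.5 + 7 = 19.5
W- = 8.5 + 5 + 3.5 + 8.5 = 25.5
(Check: W+ + W- = 45 should equal n(n+1)/2 = 45.)
Step 4: Test statistic W = min(W+, W-) = 19.5.
Step 5: Ties in |d|, so use the tie-corrected normal approximation.
        E[W] = n(n+1)/4 = 9*10/4 = 22.5.
        Tie groups: |d|=1 (t=2), |d|=2 (t=2), |d|=8 (t=2); sum(t^3 - t) = 18.
        Var[W] = n(n+1)(2n+1)/24 - sum(t^3-t)/48 = 1710/24 - 18/48 = 70.875.
        z = (W - E[W]) / sqrt(Var[W]) = (19.5 - 22.5) / 8.4187 = -0.3563.
        Two-sided p = 2*Phi(z) = 0.721580.
Step 6: alpha = 0.05. fail to reject H0.

W+ = 19.5, W- = 25.5, W = min = 19.5, p = 0.721580, fail to reject H0.


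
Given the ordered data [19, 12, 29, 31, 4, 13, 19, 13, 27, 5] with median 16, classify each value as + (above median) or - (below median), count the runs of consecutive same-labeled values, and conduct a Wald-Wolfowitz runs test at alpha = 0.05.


Step 1: Compute median = 16; label A = above, B = below.
Labels in order: ABAABBABAB  (n_A = 5, n_B = 5)
Step 2: Count runs R = 8.
Step 3: Under H0 (random ordering), E[R] = 2*n_A*n_B/(n_A+n_B) + 1 = 2*5*5/10 + 1 = 6.0000.
        Var[R] = 2*n_A*n_B*(2*n_A*n_B - n_A - n_B) / ((n_A+n_B)^2 * (n_A+n_B-1)) = 2000/900 = 2.2222.
        SD[R] = 1.4907.
Step 4: Continuity-corrected z = (R - 0.5 - E[R]) / SD[R] = (8 - 0.5 - 6.0000) / 1.4907 = 1.0062.
Step 5: Two-sided p-value via normal approximation = 2*(1 - Phi(|z|)) = 0.314305.
Step 6: alpha = 0.05. fail to reject H0.

R = 8, z = 1.0062, p = 0.314305, fail to reject H0.


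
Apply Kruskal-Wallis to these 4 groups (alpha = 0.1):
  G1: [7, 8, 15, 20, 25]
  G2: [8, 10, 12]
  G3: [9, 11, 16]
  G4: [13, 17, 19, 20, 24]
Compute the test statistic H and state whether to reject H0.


Step 1: Combine all N = 16 observations and assign midranks.
sorted (value, group, rank): (7,G1,1), (8,G1,2.5), (8,G2,2.5), (9,G3,4), (10,G2,5), (11,G3,6), (12,G2,7), (13,G4,8), (15,G1,9), (16,G3,10), (17,G4,11), (19,G4,12), (20,G1,13.5), (20,G4,13.5), (24,G4,15), (25,G1,16)
Step 2: Sum ranks within each group.
R_1 = 42 (n_1 = 5)
R_2 = 14.5 (n_2 = 3)
R_3 = 20 (n_3 = 3)
R_4 = 59.5 (n_4 = 5)
Step 3: H = 12/(N(N+1)) * sum(R_i^2/n_i) - 3(N+1)
     = 12/(16*17) * (42^2/5 + 14.5^2/3 + 20^2/3 + 59.5^2/5) - 3*17
     = 0.044118 * 1264.27 - 51
     = 4.776471.
Step 4: Ties present; correction factor C = 1 - 12/(16^3 - 16) = 0.997059. Corrected H = 4.776471 / 0.997059 = 4.790560.
Step 5: Under H0, H ~ chi^2(3); p-value = 0.187792.
Step 6: alpha = 0.1. fail to reject H0.

H = 4.7906, df = 3, p = 0.187792, fail to reject H0.


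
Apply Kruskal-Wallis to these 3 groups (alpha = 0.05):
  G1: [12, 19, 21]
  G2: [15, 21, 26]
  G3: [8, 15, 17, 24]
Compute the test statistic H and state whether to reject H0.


Step 1: Combine all N = 10 observations and assign midranks.
sorted (value, group, rank): (8,G3,1), (12,G1,2), (15,G2,3.5), (15,G3,3.5), (17,G3,5), (19,G1,6), (21,G1,7.5), (21,G2,7.5), (24,G3,9), (26,G2,10)
Step 2: Sum ranks within each group.
R_1 = 15.5 (n_1 = 3)
R_2 = 21 (n_2 = 3)
R_3 = 18.5 (n_3 = 4)
Step 3: H = 12/(N(N+1)) * sum(R_i^2/n_i) - 3(N+1)
     = 12/(10*11) * (15.5^2/3 + 21^2/3 + 18.5^2/4) - 3*11
     = 0.109091 * 312.646 - 33
     = 1.106818.
Step 4: Ties present; correction factor C = 1 - 12/(10^3 - 10) = 0.987879. Corrected H = 1.106818 / 0.987879 = 1.120399.
Step 5: Under H0, H ~ chi^2(2); p-value = 0.571095.
Step 6: alpha = 0.05. fail to reject H0.

H = 1.1204, df = 2, p = 0.571095, fail to reject H0.


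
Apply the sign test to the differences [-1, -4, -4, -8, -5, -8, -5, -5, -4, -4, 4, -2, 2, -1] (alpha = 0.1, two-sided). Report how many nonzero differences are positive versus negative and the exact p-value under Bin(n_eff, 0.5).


Step 1: Discard zero differences. Original n = 14; n_eff = number of nonzero differences = 14.
Nonzero differences (with sign): -1, -4, -4, -8, -5, -8, -5, -5, -4, -4, +4, -2, +2, -1
Step 2: Count signs: positive = 2, negative = 12.
Step 3: Under H0: P(positive) = 0.5, so the number of positives S ~ Bin(14, 0.5).
Step 4: Two-sided exact p-value = sum of Bin(14,0.5) probabilities at or below the observed probability = 0.012939.
Step 5: alpha = 0.1. reject H0.

n_eff = 14, pos = 2, neg = 12, p = 0.012939, reject H0.


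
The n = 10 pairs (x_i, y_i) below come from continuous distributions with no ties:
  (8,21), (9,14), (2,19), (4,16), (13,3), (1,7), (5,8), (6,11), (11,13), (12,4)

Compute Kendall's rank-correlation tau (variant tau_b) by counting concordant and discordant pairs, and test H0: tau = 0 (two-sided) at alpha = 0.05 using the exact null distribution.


Step 1: Enumerate the 45 unordered pairs (i,j) with i<j and classify each by sign(x_j-x_i) * sign(y_j-y_i).
  (1,2):dx=+1,dy=-7->D; (1,3):dx=-6,dy=-2->C; (1,4):dx=-4,dy=-5->C; (1,5):dx=+5,dy=-18->D
  (1,6):dx=-7,dy=-14->C; (1,7):dx=-3,dy=-13->C; (1,8):dx=-2,dy=-10->C; (1,9):dx=+3,dy=-8->D
  (1,10):dx=+4,dy=-17->D; (2,3):dx=-7,dy=+5->D; (2,4):dx=-5,dy=+2->D; (2,5):dx=+4,dy=-11->D
  (2,6):dx=-8,dy=-7->C; (2,7):dx=-4,dy=-6->C; (2,8):dx=-3,dy=-3->C; (2,9):dx=+2,dy=-1->D
  (2,10):dx=+3,dy=-10->D; (3,4):dx=+2,dy=-3->D; (3,5):dx=+11,dy=-16->D; (3,6):dx=-1,dy=-12->C
  (3,7):dx=+3,dy=-11->D; (3,8):dx=+4,dy=-8->D; (3,9):dx=+9,dy=-6->D; (3,10):dx=+10,dy=-15->D
  (4,5):dx=+9,dy=-13->D; (4,6):dx=-3,dy=-9->C; (4,7):dx=+1,dy=-8->D; (4,8):dx=+2,dy=-5->D
  (4,9):dx=+7,dy=-3->D; (4,10):dx=+8,dy=-12->D; (5,6):dx=-12,dy=+4->D; (5,7):dx=-8,dy=+5->D
  (5,8):dx=-7,dy=+8->D; (5,9):dx=-2,dy=+10->D; (5,10):dx=-1,dy=+1->D; (6,7):dx=+4,dy=+1->C
  (6,8):dx=+5,dy=+4->C; (6,9):dx=+10,dy=+6->C; (6,10):dx=+11,dy=-3->D; (7,8):dx=+1,dy=+3->C
  (7,9):dx=+6,dy=+5->C; (7,10):dx=+7,dy=-4->D; (8,9):dx=+5,dy=+2->C; (8,10):dx=+6,dy=-7->D
  (9,10):dx=+1,dy=-9->D
Step 2: C = 16, D = 29, total pairs = 45.
Step 3: tau = (C - D)/(n(n-1)/2) = (16 - 29)/45 = -0.288889.
Step 4: Exact two-sided p-value (enumerate n! = 3628800 permutations of y under H0): p = 0.291248.
Step 5: alpha = 0.05. fail to reject H0.

tau_b = -0.2889 (C=16, D=29), p = 0.291248, fail to reject H0.


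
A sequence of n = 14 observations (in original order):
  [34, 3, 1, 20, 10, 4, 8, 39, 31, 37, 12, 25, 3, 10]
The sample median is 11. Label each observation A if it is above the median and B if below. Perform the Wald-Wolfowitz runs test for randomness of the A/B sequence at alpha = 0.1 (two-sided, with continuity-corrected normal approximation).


Step 1: Compute median = 11; label A = above, B = below.
Labels in order: ABBABBBAAAAABB  (n_A = 7, n_B = 7)
Step 2: Count runs R = 6.
Step 3: Under H0 (random ordering), E[R] = 2*n_A*n_B/(n_A+n_B) + 1 = 2*7*7/14 + 1 = 8.0000.
        Var[R] = 2*n_A*n_B*(2*n_A*n_B - n_A - n_B) / ((n_A+n_B)^2 * (n_A+n_B-1)) = 8232/2548 = 3.2308.
        SD[R] = 1.7974.
Step 4: Continuity-corrected z = (R + 0.5 - E[R]) / SD[R] = (6 + 0.5 - 8.0000) / 1.7974 = -0.8345.
Step 5: Two-sided p-value via normal approximation = 2*(1 - Phi(|z|)) = 0.403986.
Step 6: alpha = 0.1. fail to reject H0.

R = 6, z = -0.8345, p = 0.403986, fail to reject H0.


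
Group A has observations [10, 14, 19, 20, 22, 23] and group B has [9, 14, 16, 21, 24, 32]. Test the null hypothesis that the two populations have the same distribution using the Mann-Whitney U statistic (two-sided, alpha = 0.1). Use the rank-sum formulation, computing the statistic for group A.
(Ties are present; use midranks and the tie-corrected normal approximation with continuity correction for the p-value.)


Step 1: Combine and sort all 12 observations; assign midranks.
sorted (value, group): (9,Y), (10,X), (14,X), (14,Y), (16,Y), (19,X), (20,X), (21,Y), (22,X), (23,X), (24,Y), (32,Y)
ranks: 9->1, 10->2, 14->3.5, 14->3.5, 16->5, 19->6, 20->7, 21->8, 22->9, 23->10, 24->11, 32->12
Step 2: Rank sum for X: R1 = 2 + 3.5 + 6 + 7 + 9 + 10 = 37.5.
Step 3: U_X = R1 - n1(n1+1)/2 = 37.5 - 6*7/2 = 37.5 - 21 = 16.5.
       U_Y = n1*n2 - U_X = 36 - 16.5 = 19.5.
Step 4: Ties are present, so use the tie-corrected normal approximation (with continuity correction) for the p-value.
Step 5: p-value = 0.872559; compare to alpha = 0.1. fail to reject H0.

U_X = 16.5, p = 0.872559, fail to reject H0 at alpha = 0.1.


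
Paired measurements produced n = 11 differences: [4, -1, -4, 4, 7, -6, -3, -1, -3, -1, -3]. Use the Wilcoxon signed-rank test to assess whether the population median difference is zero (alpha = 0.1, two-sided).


Step 1: Drop any zero differences (none here) and take |d_i|.
|d| = [4, 1, 4, 4, 7, 6, 3, 1, 3, 1, 3]
Step 2: Midrank |d_i| (ties get averaged ranks).
ranks: |4|->8, |1|->2, |4|->8, |4|->8, |7|->11, |6|->10, |3|->5, |1|->2, |3|->5, |1|->2, |3|->5
Step 3: Attach original signs; sum ranks with positive sign and with negative sign.
W+ = 8 + 8 + 11 = 27
W- = 2 + 8 + 10 + 5 + 2 + 5 + 2 + 5 = 39
(Check: W+ + W- = 66 should equal n(n+1)/2 = 66.)
Step 4: Test statistic W = min(W+, W-) = 27.
Step 5: Ties in |d|, so use the tie-corrected normal approximation.
        E[W] = n(n+1)/4 = 11*12/4 = 33.
        Tie groups: |d|=1 (t=3), |d|=3 (t=3), |d|=4 (t=3); sum(t^3 - t) = 72.
        Var[W] = n(n+1)(2n+1)/24 - sum(t^3-t)/48 = 3036/24 - 72/48 = 125.
        z = (W - E[W]) / sqrt(Var[W]) = (27 - 33) / 11.1803 = -0.5367.
        Two-sided p = 2*Phi(z) = 0.591505.
Step 6: alpha = 0.1. fail to reject H0.

W+ = 27, W- = 39, W = min = 27, p = 0.591505, fail to reject H0.


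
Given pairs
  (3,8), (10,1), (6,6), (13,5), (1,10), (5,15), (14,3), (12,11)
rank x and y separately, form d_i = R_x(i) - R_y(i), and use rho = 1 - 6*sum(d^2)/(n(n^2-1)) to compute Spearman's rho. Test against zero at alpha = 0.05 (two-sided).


Step 1: Rank x and y separately (midranks; no ties here).
rank(x): 3->2, 10->5, 6->4, 13->7, 1->1, 5->3, 14->8, 12->6
rank(y): 8->5, 1->1, 6->4, 5->3, 10->6, 15->8, 3->2, 11->7
Step 2: d_i = R_x(i) - R_y(i); compute d_i^2.
  (2-5)^2=9, (5-1)^2=16, (4-4)^2=0, (7-3)^2=16, (1-6)^2=25, (3-8)^2=25, (8-2)^2=36, (6-7)^2=1
sum(d^2) = 128.
Step 3: rho = 1 - 6*128 / (8*(8^2 - 1)) = 1 - 768/504 = -0.523810.
Step 4: Under H0, t = rho * sqrt((n-2)/(1-rho^2)) = -1.5062 ~ t(6).
Step 5: Two-sided p-value from the t-distribution with 6 df = 0.182721.
Step 6: alpha = 0.05. fail to reject H0.

rho = -0.5238, p = 0.182721, fail to reject H0 at alpha = 0.05.


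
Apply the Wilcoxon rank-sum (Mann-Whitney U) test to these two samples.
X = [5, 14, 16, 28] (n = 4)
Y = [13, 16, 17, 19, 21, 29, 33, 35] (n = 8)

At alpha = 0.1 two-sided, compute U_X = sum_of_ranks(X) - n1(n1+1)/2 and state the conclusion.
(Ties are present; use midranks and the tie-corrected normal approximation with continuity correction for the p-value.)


Step 1: Combine and sort all 12 observations; assign midranks.
sorted (value, group): (5,X), (13,Y), (14,X), (16,X), (16,Y), (17,Y), (19,Y), (21,Y), (28,X), (29,Y), (33,Y), (35,Y)
ranks: 5->1, 13->2, 14->3, 16->4.5, 16->4.5, 17->6, 19->7, 21->8, 28->9, 29->10, 33->11, 35->12
Step 2: Rank sum for X: R1 = 1 + 3 + 4.5 + 9 = 17.5.
Step 3: U_X = R1 - n1(n1+1)/2 = 17.5 - 4*5/2 = 17.5 - 10 = 7.5.
       U_Y = n1*n2 - U_X = 32 - 7.5 = 24.5.
Step 4: Ties are present, so use the tie-corrected normal approximation (with continuity correction) for the p-value.
Step 5: p-value = 0.173478; compare to alpha = 0.1. fail to reject H0.

U_X = 7.5, p = 0.173478, fail to reject H0 at alpha = 0.1.


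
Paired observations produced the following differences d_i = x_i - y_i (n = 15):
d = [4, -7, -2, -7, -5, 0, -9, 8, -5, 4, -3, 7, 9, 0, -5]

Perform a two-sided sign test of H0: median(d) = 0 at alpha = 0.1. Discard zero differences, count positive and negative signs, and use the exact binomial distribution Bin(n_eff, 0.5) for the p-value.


Step 1: Discard zero differences. Original n = 15; n_eff = number of nonzero differences = 13.
Nonzero differences (with sign): +4, -7, -2, -7, -5, -9, +8, -5, +4, -3, +7, +9, -5
Step 2: Count signs: positive = 5, negative = 8.
Step 3: Under H0: P(positive) = 0.5, so the number of positives S ~ Bin(13, 0.5).
Step 4: Two-sided exact p-value = sum of Bin(13,0.5) probabilities at or below the observed probability = 0.581055.
Step 5: alpha = 0.1. fail to reject H0.

n_eff = 13, pos = 5, neg = 8, p = 0.581055, fail to reject H0.


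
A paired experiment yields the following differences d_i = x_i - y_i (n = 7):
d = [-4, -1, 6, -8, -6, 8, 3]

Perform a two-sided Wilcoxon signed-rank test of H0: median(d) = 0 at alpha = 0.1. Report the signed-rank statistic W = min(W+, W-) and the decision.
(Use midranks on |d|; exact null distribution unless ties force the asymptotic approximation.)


Step 1: Drop any zero differences (none here) and take |d_i|.
|d| = [4, 1, 6, 8, 6, 8, 3]
Step 2: Midrank |d_i| (ties get averaged ranks).
ranks: |4|->3, |1|->1, |6|->4.5, |8|->6.5, |6|->4.5, |8|->6.5, |3|->2
Step 3: Attach original signs; sum ranks with positive sign and with negative sign.
W+ = 4.5 + 6.5 + 2 = 13
W- = 3 + 1 + 6.5 + 4.5 = 15
(Check: W+ + W- = 28 should equal n(n+1)/2 = 28.)
Step 4: Test statistic W = min(W+, W-) = 13.
Step 5: Ties in |d|, so use the tie-corrected normal approximation.
        E[W] = n(n+1)/4 = 7*8/4 = 14.
        Tie groups: |d|=6 (t=2), |d|=8 (t=2); sum(t^3 - t) = 12.
        Var[W] = n(n+1)(2n+1)/24 - sum(t^3-t)/48 = 840/24 - 12/48 = 34.75.
        z = (W - E[W]) / sqrt(Var[W]) = (13 - 14) / 5.8949 = -0.1696.
        Two-sided p = 2*Phi(z) = 0.865295.
Step 6: alpha = 0.1. fail to reject H0.

W+ = 13, W- = 15, W = min = 13, p = 0.865295, fail to reject H0.


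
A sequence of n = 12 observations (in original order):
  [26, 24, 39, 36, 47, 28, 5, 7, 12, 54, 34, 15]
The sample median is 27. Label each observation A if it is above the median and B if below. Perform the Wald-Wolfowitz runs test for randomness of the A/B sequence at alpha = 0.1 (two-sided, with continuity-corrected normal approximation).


Step 1: Compute median = 27; label A = above, B = below.
Labels in order: BBAAAABBBAAB  (n_A = 6, n_B = 6)
Step 2: Count runs R = 5.
Step 3: Under H0 (random ordering), E[R] = 2*n_A*n_B/(n_A+n_B) + 1 = 2*6*6/12 + 1 = 7.0000.
        Var[R] = 2*n_A*n_B*(2*n_A*n_B - n_A - n_B) / ((n_A+n_B)^2 * (n_A+n_B-1)) = 4320/1584 = 2.7273.
        SD[R] = 1.6514.
Step 4: Continuity-corrected z = (R + 0.5 - E[R]) / SD[R] = (5 + 0.5 - 7.0000) / 1.6514 = -0.9083.
Step 5: Two-sided p-value via normal approximation = 2*(1 - Phi(|z|)) = 0.363722.
Step 6: alpha = 0.1. fail to reject H0.

R = 5, z = -0.9083, p = 0.363722, fail to reject H0.


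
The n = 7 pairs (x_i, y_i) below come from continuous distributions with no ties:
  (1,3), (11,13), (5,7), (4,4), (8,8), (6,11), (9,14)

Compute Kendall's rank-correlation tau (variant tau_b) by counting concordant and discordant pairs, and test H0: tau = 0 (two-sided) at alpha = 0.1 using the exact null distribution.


Step 1: Enumerate the 21 unordered pairs (i,j) with i<j and classify each by sign(x_j-x_i) * sign(y_j-y_i).
  (1,2):dx=+10,dy=+10->C; (1,3):dx=+4,dy=+4->C; (1,4):dx=+3,dy=+1->C; (1,5):dx=+7,dy=+5->C
  (1,6):dx=+5,dy=+8->C; (1,7):dx=+8,dy=+11->C; (2,3):dx=-6,dy=-6->C; (2,4):dx=-7,dy=-9->C
  (2,5):dx=-3,dy=-5->C; (2,6):dx=-5,dy=-2->C; (2,7):dx=-2,dy=+1->D; (3,4):dx=-1,dy=-3->C
  (3,5):dx=+3,dy=+1->C; (3,6):dx=+1,dy=+4->C; (3,7):dx=+4,dy=+7->C; (4,5):dx=+4,dy=+4->C
  (4,6):dx=+2,dy=+7->C; (4,7):dx=+5,dy=+10->C; (5,6):dx=-2,dy=+3->D; (5,7):dx=+1,dy=+6->C
  (6,7):dx=+3,dy=+3->C
Step 2: C = 19, D = 2, total pairs = 21.
Step 3: tau = (C - D)/(n(n-1)/2) = (19 - 2)/21 = 0.809524.
Step 4: Exact two-sided p-value (enumerate n! = 5040 permutations of y under H0): p = 0.010714.
Step 5: alpha = 0.1. reject H0.

tau_b = 0.8095 (C=19, D=2), p = 0.010714, reject H0.


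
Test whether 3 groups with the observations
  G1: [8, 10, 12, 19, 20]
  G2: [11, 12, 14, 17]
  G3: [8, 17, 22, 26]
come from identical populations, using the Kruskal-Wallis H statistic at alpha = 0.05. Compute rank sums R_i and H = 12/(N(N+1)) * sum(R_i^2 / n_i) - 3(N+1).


Step 1: Combine all N = 13 observations and assign midranks.
sorted (value, group, rank): (8,G1,1.5), (8,G3,1.5), (10,G1,3), (11,G2,4), (12,G1,5.5), (12,G2,5.5), (14,G2,7), (17,G2,8.5), (17,G3,8.5), (19,G1,10), (20,G1,11), (22,G3,12), (26,G3,13)
Step 2: Sum ranks within each group.
R_1 = 31 (n_1 = 5)
R_2 = 25 (n_2 = 4)
R_3 = 35 (n_3 = 4)
Step 3: H = 12/(N(N+1)) * sum(R_i^2/n_i) - 3(N+1)
     = 12/(13*14) * (31^2/5 + 25^2/4 + 35^2/4) - 3*14
     = 0.065934 * 654.7 - 42
     = 1.167033.
Step 4: Ties present; correction factor C = 1 - 18/(13^3 - 13) = 0.991758. Corrected H = 1.167033 / 0.991758 = 1.176731.
Step 5: Under H0, H ~ chi^2(2); p-value = 0.555234.
Step 6: alpha = 0.05. fail to reject H0.

H = 1.1767, df = 2, p = 0.555234, fail to reject H0.


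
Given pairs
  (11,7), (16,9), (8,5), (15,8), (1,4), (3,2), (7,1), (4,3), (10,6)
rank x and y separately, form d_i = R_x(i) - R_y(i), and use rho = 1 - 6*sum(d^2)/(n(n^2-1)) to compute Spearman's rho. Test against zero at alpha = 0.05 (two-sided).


Step 1: Rank x and y separately (midranks; no ties here).
rank(x): 11->7, 16->9, 8->5, 15->8, 1->1, 3->2, 7->4, 4->3, 10->6
rank(y): 7->7, 9->9, 5->5, 8->8, 4->4, 2->2, 1->1, 3->3, 6->6
Step 2: d_i = R_x(i) - R_y(i); compute d_i^2.
  (7-7)^2=0, (9-9)^2=0, (5-5)^2=0, (8-8)^2=0, (1-4)^2=9, (2-2)^2=0, (4-1)^2=9, (3-3)^2=0, (6-6)^2=0
sum(d^2) = 18.
Step 3: rho = 1 - 6*18 / (9*(9^2 - 1)) = 1 - 108/720 = 0.850000.
Step 4: Under H0, t = rho * sqrt((n-2)/(1-rho^2)) = 4.2691 ~ t(7).
Step 5: Two-sided p-value from the t-distribution with 7 df = 0.003705.
Step 6: alpha = 0.05. reject H0.

rho = 0.8500, p = 0.003705, reject H0 at alpha = 0.05.


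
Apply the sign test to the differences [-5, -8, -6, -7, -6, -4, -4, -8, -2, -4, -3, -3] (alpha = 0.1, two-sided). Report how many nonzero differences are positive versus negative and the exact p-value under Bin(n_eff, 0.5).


Step 1: Discard zero differences. Original n = 12; n_eff = number of nonzero differences = 12.
Nonzero differences (with sign): -5, -8, -6, -7, -6, -4, -4, -8, -2, -4, -3, -3
Step 2: Count signs: positive = 0, negative = 12.
Step 3: Under H0: P(positive) = 0.5, so the number of positives S ~ Bin(12, 0.5).
Step 4: Two-sided exact p-value = sum of Bin(12,0.5) probabilities at or below the observed probability = 0.000488.
Step 5: alpha = 0.1. reject H0.

n_eff = 12, pos = 0, neg = 12, p = 0.000488, reject H0.


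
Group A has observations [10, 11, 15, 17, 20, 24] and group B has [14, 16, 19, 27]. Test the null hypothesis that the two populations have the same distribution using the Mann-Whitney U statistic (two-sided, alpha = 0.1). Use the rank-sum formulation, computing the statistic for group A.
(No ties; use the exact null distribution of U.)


Step 1: Combine and sort all 10 observations; assign midranks.
sorted (value, group): (10,X), (11,X), (14,Y), (15,X), (16,Y), (17,X), (19,Y), (20,X), (24,X), (27,Y)
ranks: 10->1, 11->2, 14->3, 15->4, 16->5, 17->6, 19->7, 20->8, 24->9, 27->10
Step 2: Rank sum for X: R1 = 1 + 2 + 4 + 6 + 8 + 9 = 30.
Step 3: U_X = R1 - n1(n1+1)/2 = 30 - 6*7/2 = 30 - 21 = 9.
       U_Y = n1*n2 - U_X = 24 - 9 = 15.
Step 4: No ties, so the exact null distribution of U (based on enumerating the C(10,6) = 210 equally likely rank assignments) gives the two-sided p-value.
Step 5: p-value = 0.609524; compare to alpha = 0.1. fail to reject H0.

U_X = 9, p = 0.609524, fail to reject H0 at alpha = 0.1.


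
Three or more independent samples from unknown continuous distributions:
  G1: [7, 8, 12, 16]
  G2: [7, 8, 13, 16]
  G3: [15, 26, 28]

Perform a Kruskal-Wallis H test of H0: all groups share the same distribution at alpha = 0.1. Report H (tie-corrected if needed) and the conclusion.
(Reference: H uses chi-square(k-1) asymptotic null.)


Step 1: Combine all N = 11 observations and assign midranks.
sorted (value, group, rank): (7,G1,1.5), (7,G2,1.5), (8,G1,3.5), (8,G2,3.5), (12,G1,5), (13,G2,6), (15,G3,7), (16,G1,8.5), (16,G2,8.5), (26,G3,10), (28,G3,11)
Step 2: Sum ranks within each group.
R_1 = 18.5 (n_1 = 4)
R_2 = 19.5 (n_2 = 4)
R_3 = 28 (n_3 = 3)
Step 3: H = 12/(N(N+1)) * sum(R_i^2/n_i) - 3(N+1)
     = 12/(11*12) * (18.5^2/4 + 19.5^2/4 + 28^2/3) - 3*12
     = 0.090909 * 441.958 - 36
     = 4.178030.
Step 4: Ties present; correction factor C = 1 - 18/(11^3 - 11) = 0.986364. Corrected H = 4.178030 / 0.986364 = 4.235791.
Step 5: Under H0, H ~ chi^2(2); p-value = 0.120284.
Step 6: alpha = 0.1. fail to reject H0.

H = 4.2358, df = 2, p = 0.120284, fail to reject H0.


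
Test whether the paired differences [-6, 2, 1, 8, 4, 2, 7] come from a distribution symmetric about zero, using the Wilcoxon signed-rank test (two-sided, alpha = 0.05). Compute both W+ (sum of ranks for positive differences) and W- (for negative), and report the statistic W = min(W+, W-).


Step 1: Drop any zero differences (none here) and take |d_i|.
|d| = [6, 2, 1, 8, 4, 2, 7]
Step 2: Midrank |d_i| (ties get averaged ranks).
ranks: |6|->5, |2|->2.5, |1|->1, |8|->7, |4|->4, |2|->2.5, |7|->6
Step 3: Attach original signs; sum ranks with positive sign and with negative sign.
W+ = 2.5 + 1 + 7 + 4 + 2.5 + 6 = 23
W- = 5 = 5
(Check: W+ + W- = 28 should equal n(n+1)/2 = 28.)
Step 4: Test statistic W = min(W+, W-) = 5.
Step 5: Ties in |d|, so use the tie-corrected normal approximation.
        E[W] = n(n+1)/4 = 7*8/4 = 14.
        Tie groups: |d|=2 (t=2); sum(t^3 - t) = 6.
        Var[W] = n(n+1)(2n+1)/24 - sum(t^3-t)/48 = 840/24 - 6/48 = 34.875.
        z = (W - E[W]) / sqrt(Var[W]) = (5 - 14) / 5.9055 = -1.5240.
        Two-sided p = 2*Phi(z) = 0.127508.
Step 6: alpha = 0.05. fail to reject H0.

W+ = 23, W- = 5, W = min = 5, p = 0.127508, fail to reject H0.


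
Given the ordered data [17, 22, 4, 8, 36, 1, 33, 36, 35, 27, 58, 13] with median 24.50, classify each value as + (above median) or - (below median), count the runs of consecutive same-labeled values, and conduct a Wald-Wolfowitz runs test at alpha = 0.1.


Step 1: Compute median = 24.50; label A = above, B = below.
Labels in order: BBBBABAAAAAB  (n_A = 6, n_B = 6)
Step 2: Count runs R = 5.
Step 3: Under H0 (random ordering), E[R] = 2*n_A*n_B/(n_A+n_B) + 1 = 2*6*6/12 + 1 = 7.0000.
        Var[R] = 2*n_A*n_B*(2*n_A*n_B - n_A - n_B) / ((n_A+n_B)^2 * (n_A+n_B-1)) = 4320/1584 = 2.7273.
        SD[R] = 1.6514.
Step 4: Continuity-corrected z = (R + 0.5 - E[R]) / SD[R] = (5 + 0.5 - 7.0000) / 1.6514 = -0.9083.
Step 5: Two-sided p-value via normal approximation = 2*(1 - Phi(|z|)) = 0.363722.
Step 6: alpha = 0.1. fail to reject H0.

R = 5, z = -0.9083, p = 0.363722, fail to reject H0.


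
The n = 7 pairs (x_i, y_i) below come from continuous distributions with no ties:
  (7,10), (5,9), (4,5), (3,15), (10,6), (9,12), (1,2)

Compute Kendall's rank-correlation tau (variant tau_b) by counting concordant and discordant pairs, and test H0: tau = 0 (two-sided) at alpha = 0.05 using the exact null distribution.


Step 1: Enumerate the 21 unordered pairs (i,j) with i<j and classify each by sign(x_j-x_i) * sign(y_j-y_i).
  (1,2):dx=-2,dy=-1->C; (1,3):dx=-3,dy=-5->C; (1,4):dx=-4,dy=+5->D; (1,5):dx=+3,dy=-4->D
  (1,6):dx=+2,dy=+2->C; (1,7):dx=-6,dy=-8->C; (2,3):dx=-1,dy=-4->C; (2,4):dx=-2,dy=+6->D
  (2,5):dx=+5,dy=-3->D; (2,6):dx=+4,dy=+3->C; (2,7):dx=-4,dy=-7->C; (3,4):dx=-1,dy=+10->D
  (3,5):dx=+6,dy=+1->C; (3,6):dx=+5,dy=+7->C; (3,7):dx=-3,dy=-3->C; (4,5):dx=+7,dy=-9->D
  (4,6):dx=+6,dy=-3->D; (4,7):dx=-2,dy=-13->C; (5,6):dx=-1,dy=+6->D; (5,7):dx=-9,dy=-4->C
  (6,7):dx=-8,dy=-10->C
Step 2: C = 13, D = 8, total pairs = 21.
Step 3: tau = (C - D)/(n(n-1)/2) = (13 - 8)/21 = 0.238095.
Step 4: Exact two-sided p-value (enumerate n! = 5040 permutations of y under H0): p = 0.561905.
Step 5: alpha = 0.05. fail to reject H0.

tau_b = 0.2381 (C=13, D=8), p = 0.561905, fail to reject H0.


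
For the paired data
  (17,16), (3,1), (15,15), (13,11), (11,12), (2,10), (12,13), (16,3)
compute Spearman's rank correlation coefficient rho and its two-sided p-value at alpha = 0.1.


Step 1: Rank x and y separately (midranks; no ties here).
rank(x): 17->8, 3->2, 15->6, 13->5, 11->3, 2->1, 12->4, 16->7
rank(y): 16->8, 1->1, 15->7, 11->4, 12->5, 10->3, 13->6, 3->2
Step 2: d_i = R_x(i) - R_y(i); compute d_i^2.
  (8-8)^2=0, (2-1)^2=1, (6-7)^2=1, (5-4)^2=1, (3-5)^2=4, (1-3)^2=4, (4-6)^2=4, (7-2)^2=25
sum(d^2) = 40.
Step 3: rho = 1 - 6*40 / (8*(8^2 - 1)) = 1 - 240/504 = 0.523810.
Step 4: Under H0, t = rho * sqrt((n-2)/(1-rho^2)) = 1.5062 ~ t(6).
Step 5: Two-sided p-value from the t-distribution with 6 df = 0.182721.
Step 6: alpha = 0.1. fail to reject H0.

rho = 0.5238, p = 0.182721, fail to reject H0 at alpha = 0.1.


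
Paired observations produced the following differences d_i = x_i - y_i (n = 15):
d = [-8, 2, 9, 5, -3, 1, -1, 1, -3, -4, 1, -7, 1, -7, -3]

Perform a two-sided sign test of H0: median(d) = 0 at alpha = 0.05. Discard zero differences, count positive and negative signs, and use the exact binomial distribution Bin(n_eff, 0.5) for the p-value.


Step 1: Discard zero differences. Original n = 15; n_eff = number of nonzero differences = 15.
Nonzero differences (with sign): -8, +2, +9, +5, -3, +1, -1, +1, -3, -4, +1, -7, +1, -7, -3
Step 2: Count signs: positive = 7, negative = 8.
Step 3: Under H0: P(positive) = 0.5, so the number of positives S ~ Bin(15, 0.5).
Step 4: Two-sided exact p-value = sum of Bin(15,0.5) probabilities at or below the observed probability = 1.000000.
Step 5: alpha = 0.05. fail to reject H0.

n_eff = 15, pos = 7, neg = 8, p = 1.000000, fail to reject H0.


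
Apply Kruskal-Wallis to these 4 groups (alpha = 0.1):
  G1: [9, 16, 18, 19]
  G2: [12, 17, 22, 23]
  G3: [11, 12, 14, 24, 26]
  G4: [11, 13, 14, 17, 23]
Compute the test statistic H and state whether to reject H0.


Step 1: Combine all N = 18 observations and assign midranks.
sorted (value, group, rank): (9,G1,1), (11,G3,2.5), (11,G4,2.5), (12,G2,4.5), (12,G3,4.5), (13,G4,6), (14,G3,7.5), (14,G4,7.5), (16,G1,9), (17,G2,10.5), (17,G4,10.5), (18,G1,12), (19,G1,13), (22,G2,14), (23,G2,15.5), (23,G4,15.5), (24,G3,17), (26,G3,18)
Step 2: Sum ranks within each group.
R_1 = 35 (n_1 = 4)
R_2 = 44.5 (n_2 = 4)
R_3 = 49.5 (n_3 = 5)
R_4 = 42 (n_4 = 5)
Step 3: H = 12/(N(N+1)) * sum(R_i^2/n_i) - 3(N+1)
     = 12/(18*19) * (35^2/4 + 44.5^2/4 + 49.5^2/5 + 42^2/5) - 3*19
     = 0.035088 * 1644.16 - 57
     = 0.689912.
Step 4: Ties present; correction factor C = 1 - 30/(18^3 - 18) = 0.994840. Corrected H = 0.689912 / 0.994840 = 0.693491.
Step 5: Under H0, H ~ chi^2(3); p-value = 0.874734.
Step 6: alpha = 0.1. fail to reject H0.

H = 0.6935, df = 3, p = 0.874734, fail to reject H0.


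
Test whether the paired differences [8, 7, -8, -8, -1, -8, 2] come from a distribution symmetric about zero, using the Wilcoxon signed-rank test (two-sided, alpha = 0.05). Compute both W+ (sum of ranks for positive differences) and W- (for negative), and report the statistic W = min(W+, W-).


Step 1: Drop any zero differences (none here) and take |d_i|.
|d| = [8, 7, 8, 8, 1, 8, 2]
Step 2: Midrank |d_i| (ties get averaged ranks).
ranks: |8|->5.5, |7|->3, |8|->5.5, |8|->5.5, |1|->1, |8|->5.5, |2|->2
Step 3: Attach original signs; sum ranks with positive sign and with negative sign.
W+ = 5.5 + 3 + 2 = 10.5
W- = 5.5 + 5.5 + 1 + 5.5 = 17.5
(Check: W+ + W- = 28 should equal n(n+1)/2 = 28.)
Step 4: Test statistic W = min(W+, W-) = 10.5.
Step 5: Ties in |d|, so use the tie-corrected normal approximation.
        E[W] = n(n+1)/4 = 7*8/4 = 14.
        Tie groups: |d|=8 (t=4); sum(t^3 - t) = 60.
        Var[W] = n(n+1)(2n+1)/24 - sum(t^3-t)/48 = 840/24 - 60/48 = 33.75.
        z = (W - E[W]) / sqrt(Var[W]) = (10.5 - 14) / 5.8095 = -0.6025.
        Two-sided p = 2*Phi(z) = 0.546865.
Step 6: alpha = 0.05. fail to reject H0.

W+ = 10.5, W- = 17.5, W = min = 10.5, p = 0.546865, fail to reject H0.


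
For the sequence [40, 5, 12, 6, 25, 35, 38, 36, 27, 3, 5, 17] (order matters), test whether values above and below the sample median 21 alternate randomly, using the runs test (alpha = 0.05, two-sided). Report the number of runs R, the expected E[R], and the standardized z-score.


Step 1: Compute median = 21; label A = above, B = below.
Labels in order: ABBBAAAAABBB  (n_A = 6, n_B = 6)
Step 2: Count runs R = 4.
Step 3: Under H0 (random ordering), E[R] = 2*n_A*n_B/(n_A+n_B) + 1 = 2*6*6/12 + 1 = 7.0000.
        Var[R] = 2*n_A*n_B*(2*n_A*n_B - n_A - n_B) / ((n_A+n_B)^2 * (n_A+n_B-1)) = 4320/1584 = 2.7273.
        SD[R] = 1.6514.
Step 4: Continuity-corrected z = (R + 0.5 - E[R]) / SD[R] = (4 + 0.5 - 7.0000) / 1.6514 = -1.5138.
Step 5: Two-sided p-value via normal approximation = 2*(1 - Phi(|z|)) = 0.130070.
Step 6: alpha = 0.05. fail to reject H0.

R = 4, z = -1.5138, p = 0.130070, fail to reject H0.


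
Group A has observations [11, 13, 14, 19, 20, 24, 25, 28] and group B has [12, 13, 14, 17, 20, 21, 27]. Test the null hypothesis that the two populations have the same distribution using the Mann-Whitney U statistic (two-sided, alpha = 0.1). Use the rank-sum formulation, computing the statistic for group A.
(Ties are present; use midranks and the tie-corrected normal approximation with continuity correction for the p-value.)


Step 1: Combine and sort all 15 observations; assign midranks.
sorted (value, group): (11,X), (12,Y), (13,X), (13,Y), (14,X), (14,Y), (17,Y), (19,X), (20,X), (20,Y), (21,Y), (24,X), (25,X), (27,Y), (28,X)
ranks: 11->1, 12->2, 13->3.5, 13->3.5, 14->5.5, 14->5.5, 17->7, 19->8, 20->9.5, 20->9.5, 21->11, 24->12, 25->13, 27->14, 28->15
Step 2: Rank sum for X: R1 = 1 + 3.5 + 5.5 + 8 + 9.5 + 12 + 13 + 15 = 67.5.
Step 3: U_X = R1 - n1(n1+1)/2 = 67.5 - 8*9/2 = 67.5 - 36 = 31.5.
       U_Y = n1*n2 - U_X = 56 - 31.5 = 24.5.
Step 4: Ties are present, so use the tie-corrected normal approximation (with continuity correction) for the p-value.
Step 5: p-value = 0.727753; compare to alpha = 0.1. fail to reject H0.

U_X = 31.5, p = 0.727753, fail to reject H0 at alpha = 0.1.


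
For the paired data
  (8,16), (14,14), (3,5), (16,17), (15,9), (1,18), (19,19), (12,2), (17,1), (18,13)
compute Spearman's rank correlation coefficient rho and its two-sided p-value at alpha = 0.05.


Step 1: Rank x and y separately (midranks; no ties here).
rank(x): 8->3, 14->5, 3->2, 16->7, 15->6, 1->1, 19->10, 12->4, 17->8, 18->9
rank(y): 16->7, 14->6, 5->3, 17->8, 9->4, 18->9, 19->10, 2->2, 1->1, 13->5
Step 2: d_i = R_x(i) - R_y(i); compute d_i^2.
  (3-7)^2=16, (5-6)^2=1, (2-3)^2=1, (7-8)^2=1, (6-4)^2=4, (1-9)^2=64, (10-10)^2=0, (4-2)^2=4, (8-1)^2=49, (9-5)^2=16
sum(d^2) = 156.
Step 3: rho = 1 - 6*156 / (10*(10^2 - 1)) = 1 - 936/990 = 0.054545.
Step 4: Under H0, t = rho * sqrt((n-2)/(1-rho^2)) = 0.1545 ~ t(8).
Step 5: Two-sided p-value from the t-distribution with 8 df = 0.881036.
Step 6: alpha = 0.05. fail to reject H0.

rho = 0.0545, p = 0.881036, fail to reject H0 at alpha = 0.05.


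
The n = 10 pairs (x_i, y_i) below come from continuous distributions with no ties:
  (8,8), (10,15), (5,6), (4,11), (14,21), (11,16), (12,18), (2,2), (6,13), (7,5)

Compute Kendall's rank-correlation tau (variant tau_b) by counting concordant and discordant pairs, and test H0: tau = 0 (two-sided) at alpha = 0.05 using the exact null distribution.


Step 1: Enumerate the 45 unordered pairs (i,j) with i<j and classify each by sign(x_j-x_i) * sign(y_j-y_i).
  (1,2):dx=+2,dy=+7->C; (1,3):dx=-3,dy=-2->C; (1,4):dx=-4,dy=+3->D; (1,5):dx=+6,dy=+13->C
  (1,6):dx=+3,dy=+8->C; (1,7):dx=+4,dy=+10->C; (1,8):dx=-6,dy=-6->C; (1,9):dx=-2,dy=+5->D
  (1,10):dx=-1,dy=-3->C; (2,3):dx=-5,dy=-9->C; (2,4):dx=-6,dy=-4->C; (2,5):dx=+4,dy=+6->C
  (2,6):dx=+1,dy=+1->C; (2,7):dx=+2,dy=+3->C; (2,8):dx=-8,dy=-13->C; (2,9):dx=-4,dy=-2->C
  (2,10):dx=-3,dy=-10->C; (3,4):dx=-1,dy=+5->D; (3,5):dx=+9,dy=+15->C; (3,6):dx=+6,dy=+10->C
  (3,7):dx=+7,dy=+12->C; (3,8):dx=-3,dy=-4->C; (3,9):dx=+1,dy=+7->C; (3,10):dx=+2,dy=-1->D
  (4,5):dx=+10,dy=+10->C; (4,6):dx=+7,dy=+5->C; (4,7):dx=+8,dy=+7->C; (4,8):dx=-2,dy=-9->C
  (4,9):dx=+2,dy=+2->C; (4,10):dx=+3,dy=-6->D; (5,6):dx=-3,dy=-5->C; (5,7):dx=-2,dy=-3->C
  (5,8):dx=-12,dy=-19->C; (5,9):dx=-8,dy=-8->C; (5,10):dx=-7,dy=-16->C; (6,7):dx=+1,dy=+2->C
  (6,8):dx=-9,dy=-14->C; (6,9):dx=-5,dy=-3->C; (6,10):dx=-4,dy=-11->C; (7,8):dx=-10,dy=-16->C
  (7,9):dx=-6,dy=-5->C; (7,10):dx=-5,dy=-13->C; (8,9):dx=+4,dy=+11->C; (8,10):dx=+5,dy=+3->C
  (9,10):dx=+1,dy=-8->D
Step 2: C = 39, D = 6, total pairs = 45.
Step 3: tau = (C - D)/(n(n-1)/2) = (39 - 6)/45 = 0.733333.
Step 4: Exact two-sided p-value (enumerate n! = 3628800 permutations of y under H0): p = 0.002213.
Step 5: alpha = 0.05. reject H0.

tau_b = 0.7333 (C=39, D=6), p = 0.002213, reject H0.
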